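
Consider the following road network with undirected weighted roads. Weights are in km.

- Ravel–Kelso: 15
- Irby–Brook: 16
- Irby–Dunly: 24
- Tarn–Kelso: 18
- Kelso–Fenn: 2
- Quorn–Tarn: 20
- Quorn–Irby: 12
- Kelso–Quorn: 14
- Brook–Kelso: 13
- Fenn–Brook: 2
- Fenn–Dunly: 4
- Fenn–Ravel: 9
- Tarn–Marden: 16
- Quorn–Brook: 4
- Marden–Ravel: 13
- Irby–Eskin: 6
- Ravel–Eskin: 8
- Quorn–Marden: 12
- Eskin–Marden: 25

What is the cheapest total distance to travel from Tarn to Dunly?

Compare a few routes:
Tarn → Quorn → Brook → Fenn → Dunly: 20+4+2+4 = 30
Tarn → Kelso → Brook → Fenn → Dunly: 18+13+2+4 = 37
Tarn → Kelso → Fenn → Dunly: 18+2+4 = 24
Cheapest is Tarn → Kelso → Fenn → Dunly at 24 km.

24 km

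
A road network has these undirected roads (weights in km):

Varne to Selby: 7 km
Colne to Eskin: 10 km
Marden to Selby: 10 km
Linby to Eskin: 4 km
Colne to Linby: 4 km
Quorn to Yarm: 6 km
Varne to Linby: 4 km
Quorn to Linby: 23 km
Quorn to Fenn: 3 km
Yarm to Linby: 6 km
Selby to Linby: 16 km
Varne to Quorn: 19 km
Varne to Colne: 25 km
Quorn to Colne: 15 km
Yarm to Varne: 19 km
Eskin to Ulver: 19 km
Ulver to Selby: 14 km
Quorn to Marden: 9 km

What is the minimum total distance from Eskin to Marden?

25 km

Enumerating some paths:
Eskin - Linby - Varne - Selby - Marden: 4+4+7+10 = 25
Eskin - Linby - Selby - Marden: 4+16+10 = 30
Eskin - Linby - Colne - Quorn - Marden: 4+4+15+9 = 32
Eskin - Colne - Quorn - Marden: 10+15+9 = 34
The minimum is 25 km via Eskin - Linby - Varne - Selby - Marden.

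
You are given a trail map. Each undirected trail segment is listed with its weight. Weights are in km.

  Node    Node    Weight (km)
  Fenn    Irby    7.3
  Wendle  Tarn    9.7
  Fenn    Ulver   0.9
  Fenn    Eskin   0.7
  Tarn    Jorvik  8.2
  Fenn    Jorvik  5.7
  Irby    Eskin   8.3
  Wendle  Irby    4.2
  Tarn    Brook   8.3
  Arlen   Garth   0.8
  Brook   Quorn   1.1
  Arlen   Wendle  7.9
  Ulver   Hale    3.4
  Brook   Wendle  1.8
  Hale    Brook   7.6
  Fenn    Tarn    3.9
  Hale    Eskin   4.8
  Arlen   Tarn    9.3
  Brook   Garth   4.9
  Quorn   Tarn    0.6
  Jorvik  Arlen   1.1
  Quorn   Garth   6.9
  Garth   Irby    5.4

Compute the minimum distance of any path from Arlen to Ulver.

Enumerating some paths:
Arlen → Jorvik → Fenn → Ulver: 1.1+5.7+0.9 = 7.7
Arlen → Garth → Brook → Quorn → Tarn → Fenn → Ulver: 0.8+4.9+1.1+0.6+3.9+0.9 = 12.2
Cheapest is Arlen → Jorvik → Fenn → Ulver at 7.7 km.

7.7 km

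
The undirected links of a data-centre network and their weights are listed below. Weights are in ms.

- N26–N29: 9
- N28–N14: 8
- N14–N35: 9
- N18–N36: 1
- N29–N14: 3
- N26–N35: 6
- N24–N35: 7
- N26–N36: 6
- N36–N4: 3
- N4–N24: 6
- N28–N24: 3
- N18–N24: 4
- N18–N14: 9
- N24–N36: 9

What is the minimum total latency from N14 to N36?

10 ms

Enumerating some paths:
N14 - N18 - N36: 9+1 = 10
N14 - N28 - N24 - N18 - N36: 8+3+4+1 = 16
N14 - N29 - N26 - N36: 3+9+6 = 18
The minimum is 10 ms via N14 - N18 - N36.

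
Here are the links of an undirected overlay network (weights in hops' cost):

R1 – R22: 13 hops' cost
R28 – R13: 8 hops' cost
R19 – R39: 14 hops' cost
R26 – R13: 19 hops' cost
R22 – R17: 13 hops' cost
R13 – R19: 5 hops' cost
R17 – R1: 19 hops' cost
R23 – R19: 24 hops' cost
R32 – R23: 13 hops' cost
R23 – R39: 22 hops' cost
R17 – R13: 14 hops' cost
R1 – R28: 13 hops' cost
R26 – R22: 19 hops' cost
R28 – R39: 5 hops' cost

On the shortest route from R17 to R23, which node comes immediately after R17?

Enumerating some paths:
R17 - R1 - R28 - R39 - R23: 19+13+5+22 = 59
R17 - R13 - R19 - R39 - R23: 14+5+14+22 = 55
R17 - R13 - R19 - R23: 14+5+24 = 43
R17 - R13 - R28 - R39 - R23: 14+8+5+22 = 49
Cheapest is R17 - R13 - R19 - R23 at 43 hops' cost.
So from R17 the first move is to R13.

R13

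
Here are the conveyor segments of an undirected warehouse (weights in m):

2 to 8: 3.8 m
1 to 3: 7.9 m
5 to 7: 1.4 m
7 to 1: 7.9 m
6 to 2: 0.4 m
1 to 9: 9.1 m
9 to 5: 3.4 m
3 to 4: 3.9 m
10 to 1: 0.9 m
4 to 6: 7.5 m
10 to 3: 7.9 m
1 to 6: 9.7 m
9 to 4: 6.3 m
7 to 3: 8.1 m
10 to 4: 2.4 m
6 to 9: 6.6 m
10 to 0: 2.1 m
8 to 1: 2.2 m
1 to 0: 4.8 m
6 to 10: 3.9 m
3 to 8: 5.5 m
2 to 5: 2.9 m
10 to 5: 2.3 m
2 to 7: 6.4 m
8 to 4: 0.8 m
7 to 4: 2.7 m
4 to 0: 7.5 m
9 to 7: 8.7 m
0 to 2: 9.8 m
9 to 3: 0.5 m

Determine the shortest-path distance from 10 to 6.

Candidate routes:
10–6: 3.9 = 3.9
10–5–2–6: 2.3+2.9+0.4 = 5.6
10–4–8–2–6: 2.4+0.8+3.8+0.4 = 7.4
10–1–8–2–6: 0.9+2.2+3.8+0.4 = 7.3
Cheapest is 10–6 at 3.9 m.

3.9 m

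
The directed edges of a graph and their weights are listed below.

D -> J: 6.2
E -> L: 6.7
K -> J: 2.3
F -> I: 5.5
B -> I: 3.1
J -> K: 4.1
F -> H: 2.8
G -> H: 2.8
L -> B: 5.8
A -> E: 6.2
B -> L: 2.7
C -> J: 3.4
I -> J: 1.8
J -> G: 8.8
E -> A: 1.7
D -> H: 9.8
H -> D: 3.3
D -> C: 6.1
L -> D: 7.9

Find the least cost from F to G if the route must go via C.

24.4

Shortest F→C: F–H–D–C = 12.2
Shortest C→G: C–J–G = 12.2
Total via C: 12.2 + 12.2 = 24.4.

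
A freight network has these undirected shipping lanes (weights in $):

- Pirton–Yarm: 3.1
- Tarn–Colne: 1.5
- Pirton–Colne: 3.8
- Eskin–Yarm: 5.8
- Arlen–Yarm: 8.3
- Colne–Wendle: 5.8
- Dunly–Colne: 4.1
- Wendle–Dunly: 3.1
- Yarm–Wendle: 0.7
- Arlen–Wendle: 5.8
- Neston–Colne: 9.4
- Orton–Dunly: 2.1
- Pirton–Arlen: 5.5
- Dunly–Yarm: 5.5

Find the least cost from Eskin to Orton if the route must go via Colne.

$18.5

Best Eskin to Colne: Eskin–Yarm–Wendle–Colne costing 12.3
Best Colne to Orton: Colne–Dunly–Orton costing 6.2
Total via Colne: 12.3 + 6.2 = $18.5.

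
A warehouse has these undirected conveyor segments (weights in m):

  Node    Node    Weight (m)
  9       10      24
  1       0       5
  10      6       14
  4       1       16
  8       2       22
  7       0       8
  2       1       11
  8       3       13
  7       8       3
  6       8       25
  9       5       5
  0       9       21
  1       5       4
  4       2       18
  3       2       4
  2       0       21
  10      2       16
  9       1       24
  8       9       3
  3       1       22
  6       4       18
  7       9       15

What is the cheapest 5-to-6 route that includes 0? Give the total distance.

45 m

Best 5 to 0: 5–1–0 costing 9
Shortest 0→6: 0–7–8–6 = 36
Total via 0: 9 + 36 = 45 m.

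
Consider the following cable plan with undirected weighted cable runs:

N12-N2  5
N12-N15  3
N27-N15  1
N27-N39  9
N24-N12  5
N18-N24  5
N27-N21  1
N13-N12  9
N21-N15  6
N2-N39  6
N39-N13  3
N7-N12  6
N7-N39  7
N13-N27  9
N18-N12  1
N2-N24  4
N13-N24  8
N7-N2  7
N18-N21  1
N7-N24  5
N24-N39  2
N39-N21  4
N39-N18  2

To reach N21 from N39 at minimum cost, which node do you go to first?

N18

Enumerating some paths:
N39 → N18 → N21: 2+1 = 3
N39 → N21: 4 = 4
Cheapest is N39 → N18 → N21 at 3.
So from N39 the first move is to N18.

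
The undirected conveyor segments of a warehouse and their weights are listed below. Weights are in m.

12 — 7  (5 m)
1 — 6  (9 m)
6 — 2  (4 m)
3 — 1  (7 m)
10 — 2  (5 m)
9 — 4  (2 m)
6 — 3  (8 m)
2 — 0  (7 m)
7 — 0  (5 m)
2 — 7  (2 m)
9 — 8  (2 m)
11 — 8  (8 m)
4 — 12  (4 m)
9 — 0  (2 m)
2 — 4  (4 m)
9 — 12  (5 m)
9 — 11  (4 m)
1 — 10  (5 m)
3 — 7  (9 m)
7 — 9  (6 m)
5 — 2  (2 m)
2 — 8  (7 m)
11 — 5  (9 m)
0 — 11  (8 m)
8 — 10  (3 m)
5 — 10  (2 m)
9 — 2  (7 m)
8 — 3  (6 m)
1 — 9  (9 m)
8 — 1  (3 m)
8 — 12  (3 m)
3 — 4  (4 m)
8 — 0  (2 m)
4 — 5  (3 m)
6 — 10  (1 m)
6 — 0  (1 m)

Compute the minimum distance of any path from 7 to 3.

9 m

Shortest distances from 7:
7: 0
2: 2  (via 7)
5: 4  (via 2)
0: 5  (via 7)
12: 5  (via 7)
4: 6  (via 2)
6: 6  (via 2)
9: 6  (via 7)
10: 6  (via 5)
8: 7  (via 0)
3: 9  (via 7)
Shortest route: 7–3 = 9 m.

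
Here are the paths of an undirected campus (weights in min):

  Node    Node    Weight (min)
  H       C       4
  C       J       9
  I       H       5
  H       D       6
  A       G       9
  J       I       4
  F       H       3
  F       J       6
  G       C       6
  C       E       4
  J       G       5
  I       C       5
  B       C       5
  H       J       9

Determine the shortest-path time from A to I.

18 min

Compare a few routes:
A - G - C - H - I: 9+6+4+5 = 24
A - G - C - J - I: 9+6+9+4 = 28
A - G - J - I: 9+5+4 = 18
A - G - C - I: 9+6+5 = 20
Cheapest is A - G - J - I at 18 min.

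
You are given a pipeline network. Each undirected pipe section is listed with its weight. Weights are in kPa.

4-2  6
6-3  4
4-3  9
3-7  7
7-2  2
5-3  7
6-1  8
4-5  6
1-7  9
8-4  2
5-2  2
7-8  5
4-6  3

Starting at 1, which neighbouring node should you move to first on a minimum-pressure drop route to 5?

Candidate routes:
1–6–3–5: 8+4+7 = 19
1–7–2–5: 9+2+2 = 13
1–6–4–2–5: 8+3+6+2 = 19
1–6–4–5: 8+3+6 = 17
The minimum is 13 kPa via 1–7–2–5.
So from 1 the first move is to 7.

7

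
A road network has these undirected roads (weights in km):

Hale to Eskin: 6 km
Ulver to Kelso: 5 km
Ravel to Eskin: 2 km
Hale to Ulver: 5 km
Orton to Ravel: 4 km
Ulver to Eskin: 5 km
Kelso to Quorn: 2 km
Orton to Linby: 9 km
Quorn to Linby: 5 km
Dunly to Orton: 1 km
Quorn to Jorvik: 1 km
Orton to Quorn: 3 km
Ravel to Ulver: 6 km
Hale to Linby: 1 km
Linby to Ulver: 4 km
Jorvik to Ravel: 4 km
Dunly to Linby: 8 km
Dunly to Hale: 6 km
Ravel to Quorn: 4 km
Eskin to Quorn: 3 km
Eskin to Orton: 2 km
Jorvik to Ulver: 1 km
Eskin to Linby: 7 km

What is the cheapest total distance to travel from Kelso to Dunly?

Compare a few routes:
Kelso - Quorn - Eskin - Orton - Dunly: 2+3+2+1 = 8
Kelso - Ulver - Jorvik - Quorn - Orton - Dunly: 5+1+1+3+1 = 11
Kelso - Quorn - Ravel - Orton - Dunly: 2+4+4+1 = 11
Kelso - Quorn - Orton - Dunly: 2+3+1 = 6
Cheapest is Kelso - Quorn - Orton - Dunly at 6 km.

6 km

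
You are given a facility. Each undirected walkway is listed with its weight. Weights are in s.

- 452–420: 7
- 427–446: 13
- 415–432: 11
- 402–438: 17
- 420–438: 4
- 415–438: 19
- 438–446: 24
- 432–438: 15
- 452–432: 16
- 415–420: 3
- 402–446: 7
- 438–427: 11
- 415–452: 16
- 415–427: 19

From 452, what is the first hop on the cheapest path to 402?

Candidate routes:
452 → 415 → 420 → 438 → 402: 16+3+4+17 = 40
452 → 420 → 438 → 402: 7+4+17 = 28
452 → 420 → 438 → 427 → 446 → 402: 7+4+11+13+7 = 42
The minimum is 28 s via 452 → 420 → 438 → 402.
So from 452 the first move is to 420.

420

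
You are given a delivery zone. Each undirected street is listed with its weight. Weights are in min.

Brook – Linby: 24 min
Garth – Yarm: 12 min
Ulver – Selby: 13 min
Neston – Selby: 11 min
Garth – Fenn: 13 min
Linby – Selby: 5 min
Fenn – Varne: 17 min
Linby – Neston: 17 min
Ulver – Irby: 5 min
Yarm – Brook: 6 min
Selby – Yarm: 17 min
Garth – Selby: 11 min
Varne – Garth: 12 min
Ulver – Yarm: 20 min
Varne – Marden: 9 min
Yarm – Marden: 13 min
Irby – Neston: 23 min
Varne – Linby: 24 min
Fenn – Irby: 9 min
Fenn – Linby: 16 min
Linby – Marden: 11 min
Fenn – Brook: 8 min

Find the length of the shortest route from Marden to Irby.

34 min

Settle nodes by increasing distance from Marden:
Marden: 0
Varne: 9  (via Marden)
Linby: 11  (via Marden)
Yarm: 13  (via Marden)
Selby: 16  (via Linby)
Brook: 19  (via Yarm)
Garth: 21  (via Varne)
Fenn: 26  (via Varne)
Neston: 27  (via Selby)
Ulver: 29  (via Selby)
Irby: 34  (via Ulver)
Shortest route: Marden → Linby → Selby → Ulver → Irby = 34 min.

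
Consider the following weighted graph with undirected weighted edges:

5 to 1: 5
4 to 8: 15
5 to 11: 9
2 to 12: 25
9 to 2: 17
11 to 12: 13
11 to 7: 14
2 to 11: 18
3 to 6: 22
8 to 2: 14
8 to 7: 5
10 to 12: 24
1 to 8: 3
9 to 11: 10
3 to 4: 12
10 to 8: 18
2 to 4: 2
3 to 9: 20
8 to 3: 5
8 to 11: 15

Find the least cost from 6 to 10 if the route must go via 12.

Best 6 to 12: 6 → 3 → 8 → 11 → 12 costing 55
Shortest 12→10: 12 → 10 = 24
Total via 12: 55 + 24 = 79.

79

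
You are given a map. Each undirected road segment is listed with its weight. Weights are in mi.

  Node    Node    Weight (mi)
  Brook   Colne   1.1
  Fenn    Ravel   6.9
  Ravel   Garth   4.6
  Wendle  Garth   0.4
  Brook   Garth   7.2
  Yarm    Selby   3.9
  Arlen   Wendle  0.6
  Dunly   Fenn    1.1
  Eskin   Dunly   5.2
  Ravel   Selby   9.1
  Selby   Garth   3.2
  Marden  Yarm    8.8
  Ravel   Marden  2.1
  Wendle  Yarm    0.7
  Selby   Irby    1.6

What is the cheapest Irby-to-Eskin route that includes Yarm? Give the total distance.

24.4 mi

Shortest Irby→Yarm: Irby → Selby → Yarm = 5.5
Best Yarm to Eskin: Yarm → Wendle → Garth → Ravel → Fenn → Dunly → Eskin costing 18.9
Total via Yarm: 5.5 + 18.9 = 24.4 mi.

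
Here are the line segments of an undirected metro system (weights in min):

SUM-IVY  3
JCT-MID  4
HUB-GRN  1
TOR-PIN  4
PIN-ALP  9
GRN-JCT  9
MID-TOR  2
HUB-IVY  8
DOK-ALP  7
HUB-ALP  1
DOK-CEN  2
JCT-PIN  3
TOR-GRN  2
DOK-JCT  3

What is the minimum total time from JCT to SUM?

20 min

Enumerating some paths:
JCT → MID → TOR → GRN → HUB → IVY → SUM: 4+2+2+1+8+3 = 20
JCT → GRN → HUB → IVY → SUM: 9+1+8+3 = 21
JCT → PIN → TOR → GRN → HUB → IVY → SUM: 3+4+2+1+8+3 = 21
The minimum is 20 min via JCT → MID → TOR → GRN → HUB → IVY → SUM.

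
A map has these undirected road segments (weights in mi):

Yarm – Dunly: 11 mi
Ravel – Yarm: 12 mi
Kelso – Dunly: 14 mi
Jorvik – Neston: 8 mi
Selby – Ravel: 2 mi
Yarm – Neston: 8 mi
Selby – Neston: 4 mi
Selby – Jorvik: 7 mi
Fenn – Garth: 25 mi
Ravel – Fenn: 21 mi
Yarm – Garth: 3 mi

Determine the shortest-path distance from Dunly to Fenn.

39 mi

Shortest distances from Dunly:
Dunly: 0
Yarm: 11  (via Dunly)
Garth: 14  (via Yarm)
Kelso: 14  (via Dunly)
Neston: 19  (via Yarm)
Selby: 23  (via Neston)
Ravel: 23  (via Yarm)
Jorvik: 27  (via Neston)
Fenn: 39  (via Garth)
Shortest route: Dunly → Yarm → Garth → Fenn = 39 mi.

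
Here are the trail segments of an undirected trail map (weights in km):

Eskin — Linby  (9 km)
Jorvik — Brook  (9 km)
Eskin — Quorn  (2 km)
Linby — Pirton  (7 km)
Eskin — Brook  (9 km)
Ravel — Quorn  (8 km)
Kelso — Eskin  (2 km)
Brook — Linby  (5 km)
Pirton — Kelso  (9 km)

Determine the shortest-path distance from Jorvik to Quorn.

20 km

Candidate routes:
Jorvik → Brook → Linby → Pirton → Kelso → Eskin → Quorn: 9+5+7+9+2+2 = 34
Jorvik → Brook → Linby → Eskin → Quorn: 9+5+9+2 = 25
Jorvik → Brook → Eskin → Quorn: 9+9+2 = 20
The minimum is 20 km via Jorvik → Brook → Eskin → Quorn.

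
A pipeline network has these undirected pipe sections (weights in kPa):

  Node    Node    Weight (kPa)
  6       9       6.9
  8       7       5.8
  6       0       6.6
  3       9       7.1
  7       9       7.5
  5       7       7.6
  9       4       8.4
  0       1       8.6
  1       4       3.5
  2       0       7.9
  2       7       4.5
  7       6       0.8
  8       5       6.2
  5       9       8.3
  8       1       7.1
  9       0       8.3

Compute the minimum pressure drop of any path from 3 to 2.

Candidate routes:
3–9–6–7–2: 7.1+6.9+0.8+4.5 = 19.3
3–9–7–2: 7.1+7.5+4.5 = 19.1
The minimum is 19.1 kPa via 3–9–7–2.

19.1 kPa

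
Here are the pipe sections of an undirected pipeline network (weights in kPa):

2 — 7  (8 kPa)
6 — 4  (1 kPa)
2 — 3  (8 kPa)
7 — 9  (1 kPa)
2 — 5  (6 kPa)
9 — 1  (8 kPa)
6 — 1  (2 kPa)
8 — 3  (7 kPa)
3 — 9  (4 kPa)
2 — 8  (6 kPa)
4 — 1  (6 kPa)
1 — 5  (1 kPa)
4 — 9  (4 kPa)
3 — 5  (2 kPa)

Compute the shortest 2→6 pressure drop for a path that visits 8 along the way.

18 kPa

Best 2 to 8: 2–8 costing 6
Shortest 8→6: 8–3–5–1–6 = 12
Total via 8: 6 + 12 = 18 kPa.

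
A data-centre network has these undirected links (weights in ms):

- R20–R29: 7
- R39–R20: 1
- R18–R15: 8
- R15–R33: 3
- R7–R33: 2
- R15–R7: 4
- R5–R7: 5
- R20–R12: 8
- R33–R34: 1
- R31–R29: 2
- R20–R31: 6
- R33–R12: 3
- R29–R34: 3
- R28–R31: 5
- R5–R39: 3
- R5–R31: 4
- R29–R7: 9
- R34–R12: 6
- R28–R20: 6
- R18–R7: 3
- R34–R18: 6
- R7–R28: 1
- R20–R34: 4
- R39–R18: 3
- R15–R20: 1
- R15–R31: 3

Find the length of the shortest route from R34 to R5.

Settle nodes by increasing distance from R34:
R34: 0
R33: 1  (via R34)
R7: 3  (via R33)
R29: 3  (via R34)
R15: 4  (via R33)
R28: 4  (via R7)
R20: 4  (via R34)
R12: 4  (via R33)
R31: 5  (via R29)
R39: 5  (via R20)
R18: 6  (via R34)
R5: 8  (via R7)
Shortest route: R34–R33–R7–R5 = 8 ms.

8 ms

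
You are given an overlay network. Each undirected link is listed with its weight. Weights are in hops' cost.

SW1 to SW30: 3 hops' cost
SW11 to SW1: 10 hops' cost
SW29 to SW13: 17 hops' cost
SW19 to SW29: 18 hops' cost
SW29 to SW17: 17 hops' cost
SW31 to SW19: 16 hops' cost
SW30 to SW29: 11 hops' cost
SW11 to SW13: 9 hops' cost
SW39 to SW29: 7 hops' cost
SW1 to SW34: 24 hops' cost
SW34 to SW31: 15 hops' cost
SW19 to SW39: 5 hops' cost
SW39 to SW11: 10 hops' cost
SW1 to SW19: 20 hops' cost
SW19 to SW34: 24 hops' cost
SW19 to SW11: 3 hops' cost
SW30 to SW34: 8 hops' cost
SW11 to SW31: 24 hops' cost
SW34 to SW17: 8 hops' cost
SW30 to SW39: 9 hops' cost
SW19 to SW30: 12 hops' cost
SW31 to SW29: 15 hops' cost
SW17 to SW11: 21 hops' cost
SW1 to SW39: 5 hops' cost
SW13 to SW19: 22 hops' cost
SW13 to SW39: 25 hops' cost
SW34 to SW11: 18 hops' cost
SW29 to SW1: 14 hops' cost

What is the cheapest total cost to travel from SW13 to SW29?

Running Dijkstra from SW13:
SW13: 0
SW11: 9  (via SW13)
SW19: 12  (via SW11)
SW39: 17  (via SW19)
SW29: 17  (via SW13)
Shortest route: SW13–SW29 = 17 hops' cost.

17 hops' cost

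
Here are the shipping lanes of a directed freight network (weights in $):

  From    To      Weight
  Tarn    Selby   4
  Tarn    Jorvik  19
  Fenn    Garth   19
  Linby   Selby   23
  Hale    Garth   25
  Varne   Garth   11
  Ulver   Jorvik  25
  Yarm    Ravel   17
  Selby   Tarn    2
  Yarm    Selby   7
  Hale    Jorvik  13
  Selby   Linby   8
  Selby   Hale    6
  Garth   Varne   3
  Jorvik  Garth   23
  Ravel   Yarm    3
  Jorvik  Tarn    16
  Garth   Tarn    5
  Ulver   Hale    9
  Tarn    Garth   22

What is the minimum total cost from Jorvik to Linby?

$28

Compare a few routes:
Jorvik - Garth - Tarn - Selby - Linby: 23+5+4+8 = 40
Jorvik - Tarn - Selby - Linby: 16+4+8 = 28
Cheapest is Jorvik - Tarn - Selby - Linby at $28.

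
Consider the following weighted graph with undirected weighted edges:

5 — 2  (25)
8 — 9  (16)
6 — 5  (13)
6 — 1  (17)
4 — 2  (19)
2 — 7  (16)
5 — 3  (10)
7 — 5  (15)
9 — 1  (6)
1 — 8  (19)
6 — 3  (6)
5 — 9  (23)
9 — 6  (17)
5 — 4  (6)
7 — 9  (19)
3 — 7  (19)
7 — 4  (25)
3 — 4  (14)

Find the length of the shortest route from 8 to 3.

39

Settle nodes by increasing distance from 8:
8: 0
9: 16  (via 8)
1: 19  (via 8)
6: 33  (via 9)
7: 35  (via 9)
3: 39  (via 6)
Shortest route: 8 → 9 → 6 → 3 = 39.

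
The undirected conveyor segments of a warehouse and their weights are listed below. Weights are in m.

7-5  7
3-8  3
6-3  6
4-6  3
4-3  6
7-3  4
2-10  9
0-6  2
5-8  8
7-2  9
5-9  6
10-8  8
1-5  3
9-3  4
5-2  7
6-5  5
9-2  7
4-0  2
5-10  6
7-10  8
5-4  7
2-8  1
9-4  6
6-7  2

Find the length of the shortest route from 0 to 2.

12 m

Running Dijkstra from 0:
0: 0
4: 2  (via 0)
6: 2  (via 0)
7: 4  (via 6)
5: 7  (via 6)
3: 8  (via 4)
9: 8  (via 4)
1: 10  (via 5)
8: 11  (via 3)
2: 12  (via 8)
Shortest route: 0 → 4 → 3 → 8 → 2 = 12 m.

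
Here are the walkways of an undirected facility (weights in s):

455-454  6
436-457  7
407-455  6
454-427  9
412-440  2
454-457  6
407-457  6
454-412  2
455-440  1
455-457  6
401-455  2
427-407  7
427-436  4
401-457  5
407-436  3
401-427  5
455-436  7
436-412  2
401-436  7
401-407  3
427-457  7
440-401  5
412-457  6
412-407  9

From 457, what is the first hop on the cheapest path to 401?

Enumerating some paths:
457 → 455 → 401: 6+2 = 8
457 → 407 → 401: 6+3 = 9
457 → 401: 5 = 5
457 → 412 → 440 → 455 → 401: 6+2+1+2 = 11
The minimum is 5 s via 457 → 401.
So from 457 the first move is to 401.

401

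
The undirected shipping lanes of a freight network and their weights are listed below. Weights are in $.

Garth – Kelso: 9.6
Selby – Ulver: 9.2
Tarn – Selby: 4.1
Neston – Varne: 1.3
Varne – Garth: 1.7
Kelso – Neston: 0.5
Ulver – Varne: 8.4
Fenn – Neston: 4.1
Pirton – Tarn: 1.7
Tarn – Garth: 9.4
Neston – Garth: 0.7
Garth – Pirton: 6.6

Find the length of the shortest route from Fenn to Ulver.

Enumerating some paths:
Fenn - Neston - Varne - Ulver: 4.1+1.3+8.4 = 13.8
Fenn - Neston - Garth - Varne - Ulver: 4.1+0.7+1.7+8.4 = 14.9
Cheapest is Fenn - Neston - Varne - Ulver at $13.8.

$13.8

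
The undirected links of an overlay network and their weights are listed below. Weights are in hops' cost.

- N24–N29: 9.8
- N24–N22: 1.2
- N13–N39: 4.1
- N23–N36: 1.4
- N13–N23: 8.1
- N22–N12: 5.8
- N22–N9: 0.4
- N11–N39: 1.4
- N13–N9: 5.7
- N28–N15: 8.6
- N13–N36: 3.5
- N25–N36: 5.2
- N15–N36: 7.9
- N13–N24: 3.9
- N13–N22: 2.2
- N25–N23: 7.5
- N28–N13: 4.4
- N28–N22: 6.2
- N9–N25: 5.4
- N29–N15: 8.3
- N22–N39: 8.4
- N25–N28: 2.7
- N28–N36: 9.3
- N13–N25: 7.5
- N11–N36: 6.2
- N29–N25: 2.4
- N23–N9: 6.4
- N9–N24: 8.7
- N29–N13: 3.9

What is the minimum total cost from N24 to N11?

Compare a few routes:
N24–N22–N39–N11: 1.2+8.4+1.4 = 11
N24–N13–N39–N11: 3.9+4.1+1.4 = 9.4
N24–N22–N13–N39–N11: 1.2+2.2+4.1+1.4 = 8.9
Cheapest is N24–N22–N13–N39–N11 at 8.9 hops' cost.

8.9 hops' cost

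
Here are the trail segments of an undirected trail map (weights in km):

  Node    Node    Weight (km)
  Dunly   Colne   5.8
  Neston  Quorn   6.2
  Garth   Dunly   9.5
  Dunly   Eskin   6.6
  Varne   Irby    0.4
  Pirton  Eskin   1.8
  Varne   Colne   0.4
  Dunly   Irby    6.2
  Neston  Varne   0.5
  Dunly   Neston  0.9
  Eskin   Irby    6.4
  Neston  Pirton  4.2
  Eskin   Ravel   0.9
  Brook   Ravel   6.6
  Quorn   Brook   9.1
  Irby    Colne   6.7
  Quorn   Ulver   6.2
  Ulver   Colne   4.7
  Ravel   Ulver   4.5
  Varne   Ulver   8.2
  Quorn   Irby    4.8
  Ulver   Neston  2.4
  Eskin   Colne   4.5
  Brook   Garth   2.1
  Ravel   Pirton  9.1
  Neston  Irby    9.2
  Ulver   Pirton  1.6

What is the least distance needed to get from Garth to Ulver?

12.8 km

Running Dijkstra from Garth:
Garth: 0
Brook: 2.1  (via Garth)
Ravel: 8.7  (via Brook)
Dunly: 9.5  (via Garth)
Eskin: 9.6  (via Ravel)
Neston: 10.4  (via Dunly)
Varne: 10.9  (via Neston)
Quorn: 11.2  (via Brook)
Colne: 11.3  (via Varne)
Irby: 11.3  (via Varne)
Pirton: 11.4  (via Eskin)
Ulver: 12.8  (via Neston)
Shortest route: Garth–Dunly–Neston–Ulver = 12.8 km.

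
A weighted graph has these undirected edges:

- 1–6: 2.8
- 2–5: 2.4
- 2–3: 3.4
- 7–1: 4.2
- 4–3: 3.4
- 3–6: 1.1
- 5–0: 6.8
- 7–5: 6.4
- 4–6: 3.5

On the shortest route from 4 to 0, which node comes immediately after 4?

3

Compare a few routes:
4 → 6 → 1 → 7 → 5 → 0: 3.5+2.8+4.2+6.4+6.8 = 23.7
4 → 3 → 2 → 5 → 0: 3.4+3.4+2.4+6.8 = 16
4 → 6 → 3 → 2 → 5 → 0: 3.5+1.1+3.4+2.4+6.8 = 17.2
Cheapest is 4 → 3 → 2 → 5 → 0 at 16.
So from 4 the first move is to 3.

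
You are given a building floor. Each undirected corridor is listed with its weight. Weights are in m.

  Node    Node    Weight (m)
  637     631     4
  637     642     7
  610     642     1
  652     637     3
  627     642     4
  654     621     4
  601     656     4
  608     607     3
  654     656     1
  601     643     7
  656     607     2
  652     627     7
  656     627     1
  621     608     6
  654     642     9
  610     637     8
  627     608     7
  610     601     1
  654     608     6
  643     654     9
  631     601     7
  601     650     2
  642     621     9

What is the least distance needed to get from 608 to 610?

10 m

Candidate routes:
608 → 654 → 656 → 601 → 610: 6+1+4+1 = 12
608 → 607 → 656 → 601 → 610: 3+2+4+1 = 10
608 → 607 → 656 → 627 → 642 → 610: 3+2+1+4+1 = 11
608 → 627 → 642 → 610: 7+4+1 = 12
The minimum is 10 m via 608 → 607 → 656 → 601 → 610.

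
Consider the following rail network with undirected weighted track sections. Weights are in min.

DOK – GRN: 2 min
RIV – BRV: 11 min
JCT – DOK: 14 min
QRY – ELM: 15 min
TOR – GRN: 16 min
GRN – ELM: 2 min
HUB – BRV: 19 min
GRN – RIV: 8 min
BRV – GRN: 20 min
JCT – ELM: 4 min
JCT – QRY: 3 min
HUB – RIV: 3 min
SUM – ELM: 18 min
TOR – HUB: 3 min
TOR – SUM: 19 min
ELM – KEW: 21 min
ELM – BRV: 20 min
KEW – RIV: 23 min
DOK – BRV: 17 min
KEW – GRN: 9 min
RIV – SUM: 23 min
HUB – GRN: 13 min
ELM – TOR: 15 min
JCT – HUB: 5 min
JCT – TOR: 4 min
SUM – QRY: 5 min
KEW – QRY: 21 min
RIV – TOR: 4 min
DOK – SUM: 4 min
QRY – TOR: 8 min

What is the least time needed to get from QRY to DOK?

9 min

Running Dijkstra from QRY:
QRY: 0
JCT: 3  (via QRY)
SUM: 5  (via QRY)
ELM: 7  (via JCT)
TOR: 7  (via JCT)
HUB: 8  (via JCT)
GRN: 9  (via ELM)
DOK: 9  (via SUM)
Shortest route: QRY → SUM → DOK = 9 min.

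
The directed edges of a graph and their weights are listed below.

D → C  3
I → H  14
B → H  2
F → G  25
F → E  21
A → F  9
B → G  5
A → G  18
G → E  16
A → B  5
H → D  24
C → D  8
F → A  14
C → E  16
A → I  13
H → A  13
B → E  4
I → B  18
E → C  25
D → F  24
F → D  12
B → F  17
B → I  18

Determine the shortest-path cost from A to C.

24

Candidate routes:
A–B–E–C: 5+4+25 = 34
A–B–F–D–C: 5+17+12+3 = 37
A–B–H–D–C: 5+2+24+3 = 34
A–F–D–C: 9+12+3 = 24
Cheapest is A–F–D–C at 24.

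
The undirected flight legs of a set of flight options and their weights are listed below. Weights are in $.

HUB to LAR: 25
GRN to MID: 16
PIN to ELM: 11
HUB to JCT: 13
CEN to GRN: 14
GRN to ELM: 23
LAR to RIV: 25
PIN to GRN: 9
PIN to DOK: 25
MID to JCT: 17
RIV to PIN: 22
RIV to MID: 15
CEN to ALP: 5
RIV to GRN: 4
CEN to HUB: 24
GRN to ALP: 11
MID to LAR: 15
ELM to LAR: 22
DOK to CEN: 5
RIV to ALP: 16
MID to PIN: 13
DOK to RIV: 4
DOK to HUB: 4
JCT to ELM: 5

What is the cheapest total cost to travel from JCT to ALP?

Shortest distances from JCT:
JCT: 0
ELM: 5  (via JCT)
HUB: 13  (via JCT)
PIN: 16  (via ELM)
DOK: 17  (via HUB)
MID: 17  (via JCT)
RIV: 21  (via DOK)
CEN: 22  (via DOK)
GRN: 25  (via PIN)
LAR: 27  (via ELM)
ALP: 27  (via CEN)
Shortest route: JCT → HUB → DOK → CEN → ALP = $27.

$27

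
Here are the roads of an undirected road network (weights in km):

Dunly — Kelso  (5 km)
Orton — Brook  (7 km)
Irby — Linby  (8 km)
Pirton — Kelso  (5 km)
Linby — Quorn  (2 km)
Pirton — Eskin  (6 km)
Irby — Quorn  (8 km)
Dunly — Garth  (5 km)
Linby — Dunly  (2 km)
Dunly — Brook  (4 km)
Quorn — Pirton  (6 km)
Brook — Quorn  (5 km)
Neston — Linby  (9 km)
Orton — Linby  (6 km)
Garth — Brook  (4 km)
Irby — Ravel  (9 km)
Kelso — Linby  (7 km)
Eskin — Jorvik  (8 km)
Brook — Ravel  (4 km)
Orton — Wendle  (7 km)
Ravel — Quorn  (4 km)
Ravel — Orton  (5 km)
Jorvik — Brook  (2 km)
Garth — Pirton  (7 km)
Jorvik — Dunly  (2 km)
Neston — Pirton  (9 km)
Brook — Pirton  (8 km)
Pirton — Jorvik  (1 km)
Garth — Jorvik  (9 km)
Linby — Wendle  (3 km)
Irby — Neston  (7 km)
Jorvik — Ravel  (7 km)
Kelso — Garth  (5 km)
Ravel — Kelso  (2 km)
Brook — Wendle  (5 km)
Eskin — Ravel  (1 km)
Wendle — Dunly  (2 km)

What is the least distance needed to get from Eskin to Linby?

7 km

Shortest distances from Eskin:
Eskin: 0
Ravel: 1  (via Eskin)
Kelso: 3  (via Ravel)
Brook: 5  (via Ravel)
Quorn: 5  (via Ravel)
Orton: 6  (via Ravel)
Pirton: 6  (via Eskin)
Jorvik: 7  (via Brook)
Linby: 7  (via Quorn)
Shortest route: Eskin–Ravel–Quorn–Linby = 7 km.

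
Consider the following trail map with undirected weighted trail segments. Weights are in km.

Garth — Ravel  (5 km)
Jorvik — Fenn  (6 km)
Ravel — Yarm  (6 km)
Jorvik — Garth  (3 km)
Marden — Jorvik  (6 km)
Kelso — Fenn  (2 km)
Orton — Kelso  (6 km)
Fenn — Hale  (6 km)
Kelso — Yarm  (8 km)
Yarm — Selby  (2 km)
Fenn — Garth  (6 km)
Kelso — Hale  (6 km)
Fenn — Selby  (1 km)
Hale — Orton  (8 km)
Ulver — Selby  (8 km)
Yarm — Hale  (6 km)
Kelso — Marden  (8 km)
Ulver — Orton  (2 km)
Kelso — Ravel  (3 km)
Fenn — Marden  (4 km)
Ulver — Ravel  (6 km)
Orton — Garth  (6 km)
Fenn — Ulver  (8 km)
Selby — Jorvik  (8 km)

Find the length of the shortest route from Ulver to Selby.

8 km

Candidate routes:
Ulver → Orton → Kelso → Fenn → Selby: 2+6+2+1 = 11
Ulver → Selby: 8 = 8
Ulver → Fenn → Selby: 8+1 = 9
The minimum is 8 km via Ulver → Selby.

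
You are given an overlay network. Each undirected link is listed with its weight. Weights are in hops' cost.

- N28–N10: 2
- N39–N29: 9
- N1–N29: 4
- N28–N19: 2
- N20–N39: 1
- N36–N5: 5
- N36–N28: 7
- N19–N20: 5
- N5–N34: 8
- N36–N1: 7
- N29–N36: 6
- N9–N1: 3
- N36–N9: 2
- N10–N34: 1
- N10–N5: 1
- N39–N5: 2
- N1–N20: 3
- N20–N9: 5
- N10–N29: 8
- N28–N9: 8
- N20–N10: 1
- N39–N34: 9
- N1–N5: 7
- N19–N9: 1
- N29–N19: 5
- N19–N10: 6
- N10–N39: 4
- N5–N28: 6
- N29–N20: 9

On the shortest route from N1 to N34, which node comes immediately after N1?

N20

Candidate routes:
N1 → N20 → N39 → N5 → N10 → N34: 3+1+2+1+1 = 8
N1 → N20 → N10 → N34: 3+1+1 = 5
N1 → N5 → N10 → N34: 7+1+1 = 9
Cheapest is N1 → N20 → N10 → N34 at 5 hops' cost.
So from N1 the first move is to N20.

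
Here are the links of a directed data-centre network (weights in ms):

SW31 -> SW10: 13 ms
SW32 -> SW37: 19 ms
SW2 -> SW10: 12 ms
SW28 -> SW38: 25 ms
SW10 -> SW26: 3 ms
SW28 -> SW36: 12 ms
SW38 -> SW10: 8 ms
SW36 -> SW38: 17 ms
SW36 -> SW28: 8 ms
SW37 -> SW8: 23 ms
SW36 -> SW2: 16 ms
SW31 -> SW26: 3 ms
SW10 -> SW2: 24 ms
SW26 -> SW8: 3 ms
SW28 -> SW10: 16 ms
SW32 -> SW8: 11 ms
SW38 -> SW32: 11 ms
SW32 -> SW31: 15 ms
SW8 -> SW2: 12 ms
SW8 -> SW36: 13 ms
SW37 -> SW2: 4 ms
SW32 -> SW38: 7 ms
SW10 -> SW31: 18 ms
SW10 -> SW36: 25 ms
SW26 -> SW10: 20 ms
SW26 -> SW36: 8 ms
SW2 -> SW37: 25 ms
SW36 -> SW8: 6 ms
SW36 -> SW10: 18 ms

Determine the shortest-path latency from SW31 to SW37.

Candidate routes:
SW31 → SW26 → SW36 → SW2 → SW37: 3+8+16+25 = 52
SW31 → SW26 → SW8 → SW2 → SW37: 3+3+12+25 = 43
The minimum is 43 ms via SW31 → SW26 → SW8 → SW2 → SW37.

43 ms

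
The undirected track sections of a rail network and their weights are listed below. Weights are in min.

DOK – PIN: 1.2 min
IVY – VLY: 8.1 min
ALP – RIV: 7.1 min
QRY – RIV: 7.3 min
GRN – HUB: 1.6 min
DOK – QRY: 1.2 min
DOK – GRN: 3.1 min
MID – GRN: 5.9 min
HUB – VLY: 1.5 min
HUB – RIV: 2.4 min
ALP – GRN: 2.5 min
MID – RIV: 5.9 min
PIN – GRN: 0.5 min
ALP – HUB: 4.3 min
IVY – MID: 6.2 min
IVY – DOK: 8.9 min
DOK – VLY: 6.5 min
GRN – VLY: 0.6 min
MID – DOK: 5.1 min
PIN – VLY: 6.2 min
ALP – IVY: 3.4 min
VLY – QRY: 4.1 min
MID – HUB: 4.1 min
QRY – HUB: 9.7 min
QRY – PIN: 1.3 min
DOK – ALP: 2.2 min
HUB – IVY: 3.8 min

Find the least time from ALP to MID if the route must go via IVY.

9.6 min

Shortest ALP→IVY: ALP–IVY = 3.4
Best IVY to MID: IVY–MID costing 6.2
Total via IVY: 3.4 + 6.2 = 9.6 min.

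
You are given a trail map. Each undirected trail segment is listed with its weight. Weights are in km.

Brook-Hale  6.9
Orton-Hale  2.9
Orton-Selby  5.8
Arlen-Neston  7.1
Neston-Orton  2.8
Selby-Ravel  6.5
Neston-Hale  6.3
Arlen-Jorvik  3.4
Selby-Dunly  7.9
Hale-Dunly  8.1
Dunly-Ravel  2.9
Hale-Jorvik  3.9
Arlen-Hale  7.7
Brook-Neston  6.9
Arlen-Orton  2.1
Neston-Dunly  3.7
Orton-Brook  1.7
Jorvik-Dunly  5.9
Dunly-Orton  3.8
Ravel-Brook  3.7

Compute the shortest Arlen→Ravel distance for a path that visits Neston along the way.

11.5 km

Shortest Arlen→Neston: Arlen → Orton → Neston = 4.9
Best Neston to Ravel: Neston → Dunly → Ravel costing 6.6
Total via Neston: 4.9 + 6.6 = 11.5 km.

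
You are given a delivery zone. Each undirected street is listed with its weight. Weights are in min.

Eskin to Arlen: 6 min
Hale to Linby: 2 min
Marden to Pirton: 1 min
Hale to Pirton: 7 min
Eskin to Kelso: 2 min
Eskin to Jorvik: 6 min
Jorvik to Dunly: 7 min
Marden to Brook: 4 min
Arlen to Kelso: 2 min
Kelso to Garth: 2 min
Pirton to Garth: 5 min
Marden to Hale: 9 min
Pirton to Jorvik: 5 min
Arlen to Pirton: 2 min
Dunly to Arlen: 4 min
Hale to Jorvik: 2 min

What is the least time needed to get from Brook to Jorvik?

Settle nodes by increasing distance from Brook:
Brook: 0
Marden: 4  (via Brook)
Pirton: 5  (via Marden)
Arlen: 7  (via Pirton)
Kelso: 9  (via Arlen)
Jorvik: 10  (via Pirton)
Shortest route: Brook–Marden–Pirton–Jorvik = 10 min.

10 min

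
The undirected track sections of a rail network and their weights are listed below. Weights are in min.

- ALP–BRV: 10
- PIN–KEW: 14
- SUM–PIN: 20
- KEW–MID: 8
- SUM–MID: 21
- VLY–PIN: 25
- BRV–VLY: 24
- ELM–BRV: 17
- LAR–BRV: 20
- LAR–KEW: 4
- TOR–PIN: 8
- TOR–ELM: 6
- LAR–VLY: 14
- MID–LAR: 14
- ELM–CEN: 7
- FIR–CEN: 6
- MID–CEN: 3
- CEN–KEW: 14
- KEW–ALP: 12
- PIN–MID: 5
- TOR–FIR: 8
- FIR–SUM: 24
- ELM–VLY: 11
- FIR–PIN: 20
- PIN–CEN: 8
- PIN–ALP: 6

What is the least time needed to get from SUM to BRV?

36 min

Candidate routes:
SUM–PIN–ALP–BRV: 20+6+10 = 36
SUM–MID–PIN–ALP–BRV: 21+5+6+10 = 42
SUM–MID–CEN–PIN–ALP–BRV: 21+3+8+6+10 = 48
The minimum is 36 min via SUM–PIN–ALP–BRV.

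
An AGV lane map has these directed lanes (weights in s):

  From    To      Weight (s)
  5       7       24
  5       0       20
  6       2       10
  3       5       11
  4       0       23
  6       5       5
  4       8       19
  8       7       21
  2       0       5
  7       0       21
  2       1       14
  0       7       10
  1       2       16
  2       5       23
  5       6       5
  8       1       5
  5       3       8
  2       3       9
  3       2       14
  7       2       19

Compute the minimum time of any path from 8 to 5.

41 s

Settle nodes by increasing distance from 8:
8: 0
1: 5  (via 8)
2: 21  (via 1)
7: 21  (via 8)
0: 26  (via 2)
3: 30  (via 2)
5: 41  (via 3)
Shortest route: 8–1–2–3–5 = 41 s.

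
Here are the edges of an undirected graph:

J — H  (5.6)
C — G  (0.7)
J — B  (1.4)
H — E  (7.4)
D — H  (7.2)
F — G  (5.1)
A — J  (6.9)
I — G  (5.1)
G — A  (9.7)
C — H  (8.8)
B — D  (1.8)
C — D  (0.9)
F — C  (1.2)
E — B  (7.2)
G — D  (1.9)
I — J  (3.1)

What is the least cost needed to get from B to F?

3.9

Shortest distances from B:
B: 0
J: 1.4  (via B)
D: 1.8  (via B)
C: 2.7  (via D)
G: 3.4  (via C)
F: 3.9  (via C)
Shortest route: B → D → C → F = 3.9.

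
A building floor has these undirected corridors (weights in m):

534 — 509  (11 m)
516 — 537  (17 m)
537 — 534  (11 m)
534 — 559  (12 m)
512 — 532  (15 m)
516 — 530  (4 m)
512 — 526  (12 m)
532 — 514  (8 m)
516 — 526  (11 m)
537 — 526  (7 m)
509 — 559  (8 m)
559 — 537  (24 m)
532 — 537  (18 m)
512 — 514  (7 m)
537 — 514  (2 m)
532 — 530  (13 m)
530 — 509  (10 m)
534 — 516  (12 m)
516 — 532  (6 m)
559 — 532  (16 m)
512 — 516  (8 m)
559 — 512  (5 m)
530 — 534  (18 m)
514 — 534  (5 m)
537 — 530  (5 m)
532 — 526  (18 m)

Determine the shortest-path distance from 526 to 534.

14 m

Candidate routes:
526–516–534: 11+12 = 23
526–537–514–534: 7+2+5 = 14
526–537–534: 7+11 = 18
The minimum is 14 m via 526–537–514–534.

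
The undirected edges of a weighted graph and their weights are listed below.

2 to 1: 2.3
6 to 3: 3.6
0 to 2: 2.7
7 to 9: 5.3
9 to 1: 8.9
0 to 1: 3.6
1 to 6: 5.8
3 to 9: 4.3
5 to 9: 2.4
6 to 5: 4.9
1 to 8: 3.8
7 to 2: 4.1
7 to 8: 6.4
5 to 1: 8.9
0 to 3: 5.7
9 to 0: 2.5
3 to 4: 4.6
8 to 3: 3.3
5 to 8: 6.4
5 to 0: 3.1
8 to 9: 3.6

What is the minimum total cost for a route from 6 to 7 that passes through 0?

14.8

Shortest 6→0: 6–5–0 = 8
Shortest 0→7: 0–2–7 = 6.8
Total via 0: 8 + 6.8 = 14.8.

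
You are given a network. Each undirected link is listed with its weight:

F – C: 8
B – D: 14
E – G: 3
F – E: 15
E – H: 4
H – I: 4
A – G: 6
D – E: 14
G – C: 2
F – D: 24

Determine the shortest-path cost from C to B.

33

Candidate routes:
C → F → D → B: 8+24+14 = 46
C → G → E → D → B: 2+3+14+14 = 33
The minimum is 33 via C → G → E → D → B.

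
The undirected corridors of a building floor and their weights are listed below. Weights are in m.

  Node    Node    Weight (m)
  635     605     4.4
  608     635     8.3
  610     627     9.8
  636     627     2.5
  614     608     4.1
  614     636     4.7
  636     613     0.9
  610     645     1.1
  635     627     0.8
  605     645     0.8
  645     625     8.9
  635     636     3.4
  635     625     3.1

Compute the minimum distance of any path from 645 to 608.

13.5 m

Candidate routes:
645 → 605 → 635 → 636 → 614 → 608: 0.8+4.4+3.4+4.7+4.1 = 17.4
645 → 605 → 635 → 608: 0.8+4.4+8.3 = 13.5
645 → 605 → 635 → 627 → 636 → 614 → 608: 0.8+4.4+0.8+2.5+4.7+4.1 = 17.3
The minimum is 13.5 m via 645 → 605 → 635 → 608.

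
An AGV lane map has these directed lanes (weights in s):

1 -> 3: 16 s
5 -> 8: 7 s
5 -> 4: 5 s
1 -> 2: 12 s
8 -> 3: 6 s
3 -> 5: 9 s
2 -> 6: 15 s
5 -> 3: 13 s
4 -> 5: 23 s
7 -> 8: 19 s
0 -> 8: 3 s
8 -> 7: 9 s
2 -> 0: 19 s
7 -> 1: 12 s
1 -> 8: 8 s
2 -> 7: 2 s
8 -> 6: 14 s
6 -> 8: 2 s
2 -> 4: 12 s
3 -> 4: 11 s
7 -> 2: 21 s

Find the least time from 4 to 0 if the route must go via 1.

82 s

Shortest 4→1: 4–5–8–7–1 = 51
Best 1 to 0: 1–2–0 costing 31
Total via 1: 51 + 31 = 82 s.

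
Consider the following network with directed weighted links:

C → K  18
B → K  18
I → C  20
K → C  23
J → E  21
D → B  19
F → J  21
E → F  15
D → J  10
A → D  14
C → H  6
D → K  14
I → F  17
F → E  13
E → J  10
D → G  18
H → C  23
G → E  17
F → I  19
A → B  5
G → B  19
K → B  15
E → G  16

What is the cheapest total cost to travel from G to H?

66

Shortest distances from G:
G: 0
E: 17  (via G)
B: 19  (via G)
J: 27  (via E)
F: 32  (via E)
K: 37  (via B)
I: 51  (via F)
C: 60  (via K)
H: 66  (via C)
Shortest route: G → B → K → C → H = 66.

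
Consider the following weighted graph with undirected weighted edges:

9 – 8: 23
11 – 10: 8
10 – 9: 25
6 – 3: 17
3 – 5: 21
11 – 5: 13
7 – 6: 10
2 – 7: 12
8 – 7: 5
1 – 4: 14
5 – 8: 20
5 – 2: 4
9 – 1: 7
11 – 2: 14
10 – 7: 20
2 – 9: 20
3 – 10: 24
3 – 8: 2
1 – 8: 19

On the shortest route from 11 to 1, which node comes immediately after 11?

Compare a few routes:
11 - 2 - 9 - 1: 14+20+7 = 41
11 - 10 - 9 - 1: 8+25+7 = 40
11 - 5 - 2 - 9 - 1: 13+4+20+7 = 44
Cheapest is 11 - 10 - 9 - 1 at 40.
So from 11 the first move is to 10.

10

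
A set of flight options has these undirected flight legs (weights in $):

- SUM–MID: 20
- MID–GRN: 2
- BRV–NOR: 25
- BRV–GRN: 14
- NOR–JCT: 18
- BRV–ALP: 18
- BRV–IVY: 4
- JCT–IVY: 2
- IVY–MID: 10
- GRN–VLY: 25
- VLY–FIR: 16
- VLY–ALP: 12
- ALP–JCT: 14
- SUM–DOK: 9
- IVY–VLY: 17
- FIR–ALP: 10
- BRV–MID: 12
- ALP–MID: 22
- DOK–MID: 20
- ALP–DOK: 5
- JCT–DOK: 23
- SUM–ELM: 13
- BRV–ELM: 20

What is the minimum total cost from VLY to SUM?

Enumerating some paths:
VLY - FIR - ALP - DOK - SUM: 16+10+5+9 = 40
VLY - ALP - DOK - SUM: 12+5+9 = 26
The minimum is $26 via VLY - ALP - DOK - SUM.

$26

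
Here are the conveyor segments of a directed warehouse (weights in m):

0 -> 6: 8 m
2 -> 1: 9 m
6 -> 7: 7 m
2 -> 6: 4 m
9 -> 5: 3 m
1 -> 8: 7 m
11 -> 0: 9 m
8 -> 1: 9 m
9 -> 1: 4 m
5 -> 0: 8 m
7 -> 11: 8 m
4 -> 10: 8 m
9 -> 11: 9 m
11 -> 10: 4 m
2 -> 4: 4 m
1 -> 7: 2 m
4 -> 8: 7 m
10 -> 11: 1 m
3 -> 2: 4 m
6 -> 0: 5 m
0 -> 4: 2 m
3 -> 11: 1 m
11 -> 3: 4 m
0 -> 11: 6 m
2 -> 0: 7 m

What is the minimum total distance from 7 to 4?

19 m

Settle nodes by increasing distance from 7:
7: 0
11: 8  (via 7)
3: 12  (via 11)
10: 12  (via 11)
2: 16  (via 3)
0: 17  (via 11)
4: 19  (via 0)
Shortest route: 7–11–0–4 = 19 m.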